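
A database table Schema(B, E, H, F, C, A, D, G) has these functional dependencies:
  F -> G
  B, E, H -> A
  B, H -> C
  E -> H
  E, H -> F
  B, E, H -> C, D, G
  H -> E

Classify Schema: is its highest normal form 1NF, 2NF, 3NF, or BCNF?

Candidate keys: {B, E}, {B, H}. Prime attributes: {B, E, H}.
F -> G breaks BCNF: {F}⁺ = {F, G}, so {F} is not a superkey.
F -> G has non-prime {G} on the right and a non-superkey on the left, so 3NF fails.
The proper key subset {E} of {B, E} determines non-prime {F, G}, so the relation is not even in 2NF.

1NF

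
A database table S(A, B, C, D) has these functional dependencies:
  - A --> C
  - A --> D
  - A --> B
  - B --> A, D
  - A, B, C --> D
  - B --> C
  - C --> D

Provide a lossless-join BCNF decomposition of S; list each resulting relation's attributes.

Candidate keys of the original relation: {A}, {B}.
{A, B, C, D}: {C} determines {C, D} here but is not a superkey — split on C --> D, giving {C, D} and {A, B, C}.
{C, D} has no BCNF violation.
{A, B, C} has no BCNF violation.

{A, B, C}; {C, D}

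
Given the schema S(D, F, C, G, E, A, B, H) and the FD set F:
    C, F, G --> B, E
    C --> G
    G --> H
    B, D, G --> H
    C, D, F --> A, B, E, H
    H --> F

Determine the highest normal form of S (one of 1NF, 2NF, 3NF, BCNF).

Candidate key: {C, D}. Prime attributes: {C, D}.
C, F, G --> B, E: {C, F, G}⁺ = {B, C, E, F, G, H}, which is not all of the attributes, so the left side is not a superkey — BCNF is violated.
Because {B, E} are non-prime and the left side of C, F, G --> B, E is not a superkey, the relation is not in 3NF.
Since {C} ⊂ {C, D} and {C}⁺ ⊇ {B, E, F, G, H} with {B, E, F, G, H} non-prime, there is a partial dependency; 2NF fails.

1NF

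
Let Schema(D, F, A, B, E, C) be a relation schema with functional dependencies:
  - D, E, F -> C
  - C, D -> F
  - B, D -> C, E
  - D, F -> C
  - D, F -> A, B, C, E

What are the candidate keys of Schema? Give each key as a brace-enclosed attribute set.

{B, D}, {C, D}, {D, F}

Attributes never on any right-hand side: {D} — every candidate key must contain it.
{B, D}⁺ = {A, B, C, D, E, F}, which is every attribute, so {B, D} is a candidate key.
{C, D}⁺ = {A, B, C, D, E, F}, which is every attribute, so {C, D} is a candidate key.
{D, F}⁺ = {A, B, C, D, E, F}, which is every attribute, so {D, F} is a candidate key.
These are minimal and exhaustive — every other superkey contains one of them.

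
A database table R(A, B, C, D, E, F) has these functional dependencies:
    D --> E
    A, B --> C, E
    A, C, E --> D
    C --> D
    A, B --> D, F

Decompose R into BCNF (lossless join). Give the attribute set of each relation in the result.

{A, B, C, F}; {C, D}; {D, E}

Candidate key of the original relation: {A, B}.
In {A, B, C, D, E, F}, {D} is not a superkey ({D}⁺ restricted to this set is {D, E}), so split on D --> E into {D, E} and {A, B, C, D, F}.
{D, E} has no BCNF violation.
In {A, B, C, D, F}, {C} is not a superkey ({C}⁺ restricted to this set is {C, D}), so split on C --> D into {C, D} and {A, B, C, F}.
{C, D} has no BCNF violation.
{A, B, C, F} has no BCNF violation.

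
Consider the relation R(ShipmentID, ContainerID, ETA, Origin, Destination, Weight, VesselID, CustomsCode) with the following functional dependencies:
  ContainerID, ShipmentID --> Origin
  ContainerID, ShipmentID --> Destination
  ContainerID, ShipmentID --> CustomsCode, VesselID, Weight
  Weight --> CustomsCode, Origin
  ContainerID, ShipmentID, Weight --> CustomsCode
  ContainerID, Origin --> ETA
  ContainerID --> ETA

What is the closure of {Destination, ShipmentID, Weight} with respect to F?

Start with {Destination, ShipmentID, Weight}.
Weight --> CustomsCode, Origin applies; add {CustomsCode, Origin} → now {CustomsCode, Destination, Origin, ShipmentID, Weight}.
No further FD applies.

{CustomsCode, Destination, Origin, ShipmentID, Weight}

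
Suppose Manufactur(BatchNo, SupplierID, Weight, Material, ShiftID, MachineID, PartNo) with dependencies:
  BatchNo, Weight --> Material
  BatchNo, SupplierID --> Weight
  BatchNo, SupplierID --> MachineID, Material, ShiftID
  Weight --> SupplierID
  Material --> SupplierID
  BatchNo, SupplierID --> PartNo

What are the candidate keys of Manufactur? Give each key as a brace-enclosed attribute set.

{BatchNo, Material}, {BatchNo, SupplierID}, {BatchNo, Weight}

No FD produces {BatchNo}, so it must be in every candidate key.
{BatchNo, Material} is a candidate key since {BatchNo, Material}⁺ = {BatchNo, MachineID, Material, PartNo, ShiftID, SupplierID, Weight} covers every attribute.
{BatchNo, SupplierID} is a candidate key since {BatchNo, SupplierID}⁺ = {BatchNo, MachineID, Material, PartNo, ShiftID, SupplierID, Weight} covers every attribute.
{BatchNo, Weight} is a candidate key since {BatchNo, Weight}⁺ = {BatchNo, MachineID, Material, PartNo, ShiftID, SupplierID, Weight} covers every attribute.
Any other superkey properly contains one of these, so there are no further candidate keys.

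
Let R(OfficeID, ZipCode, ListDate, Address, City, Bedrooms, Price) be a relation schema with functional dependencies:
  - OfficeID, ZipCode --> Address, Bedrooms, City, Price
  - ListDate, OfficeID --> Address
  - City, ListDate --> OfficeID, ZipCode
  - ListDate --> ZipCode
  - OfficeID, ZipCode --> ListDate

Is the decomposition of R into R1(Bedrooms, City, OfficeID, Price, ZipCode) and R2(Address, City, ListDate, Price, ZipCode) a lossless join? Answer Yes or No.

No

R1 ∩ R2 = {City, Price, ZipCode}; its closure under F is {City, Price, ZipCode}.
Neither R1 nor R2 is contained in that closure, so the decomposition is lossy.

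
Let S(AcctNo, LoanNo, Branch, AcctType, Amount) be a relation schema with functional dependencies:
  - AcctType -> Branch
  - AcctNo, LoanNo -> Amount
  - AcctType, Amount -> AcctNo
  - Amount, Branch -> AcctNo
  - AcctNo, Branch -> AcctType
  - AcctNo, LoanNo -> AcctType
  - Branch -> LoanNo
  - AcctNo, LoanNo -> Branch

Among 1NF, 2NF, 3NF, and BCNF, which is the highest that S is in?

3NF

Candidate keys: {AcctNo, AcctType}, {AcctNo, Branch}, {AcctNo, LoanNo}, {AcctType, Amount}, {Amount, Branch}. Prime attributes: {AcctNo, AcctType, Amount, Branch, LoanNo}.
For AcctType -> Branch we have {AcctType}⁺ = {AcctType, Branch, LoanNo}; {AcctType} is not a superkey, so BCNF fails.
Its right-hand attributes {Branch} are all prime, as are those of every other non-superkey FD — the relation is in 3NF.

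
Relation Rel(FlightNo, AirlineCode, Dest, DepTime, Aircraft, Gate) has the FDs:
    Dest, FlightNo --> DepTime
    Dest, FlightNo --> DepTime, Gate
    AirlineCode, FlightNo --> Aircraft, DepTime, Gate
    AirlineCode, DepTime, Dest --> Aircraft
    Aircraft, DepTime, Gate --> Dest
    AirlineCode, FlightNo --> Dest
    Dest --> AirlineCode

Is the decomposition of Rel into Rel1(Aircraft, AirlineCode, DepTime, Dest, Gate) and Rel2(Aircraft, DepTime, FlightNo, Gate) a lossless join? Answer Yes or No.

Common attributes: {Aircraft, DepTime, Gate}; their closure is {Aircraft, AirlineCode, DepTime, Dest, Gate}.
This includes all of Rel1, so the common attributes are a superkey of Rel1 — the join is lossless.

Yes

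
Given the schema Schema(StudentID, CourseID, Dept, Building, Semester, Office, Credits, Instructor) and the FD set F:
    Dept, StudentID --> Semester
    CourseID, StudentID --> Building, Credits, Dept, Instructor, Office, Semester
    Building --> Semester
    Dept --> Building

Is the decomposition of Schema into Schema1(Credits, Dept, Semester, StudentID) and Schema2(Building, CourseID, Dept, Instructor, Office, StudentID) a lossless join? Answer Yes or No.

No

Schema1 ∩ Schema2 = {Dept, StudentID}; its closure under F is {Building, Dept, Semester, StudentID}.
The closure covers neither Schema1 nor Schema2 entirely; the join is not lossless.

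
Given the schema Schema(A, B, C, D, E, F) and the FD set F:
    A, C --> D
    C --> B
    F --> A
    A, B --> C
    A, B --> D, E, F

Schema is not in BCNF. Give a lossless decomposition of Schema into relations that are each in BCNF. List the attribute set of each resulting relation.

{A, F}; {B, C}; {C, D, E, F}

Candidate keys of the original relation: {A, B}, {A, C}, {B, F}, {C, F}.
Within {A, B, C, D, E, F}: {C}⁺ ∩ {A, B, C, D, E, F} = {B, C}, not the whole set, so C --> B violates BCNF; decompose into {B, C} and {A, C, D, E, F}.
{B, C} has no BCNF violation.
Within {A, C, D, E, F}: {F}⁺ ∩ {A, C, D, E, F} = {A, F}, not the whole set, so F --> A violates BCNF; decompose into {A, F} and {C, D, E, F}.
{A, F} has no BCNF violation.
{C, D, E, F} has no BCNF violation.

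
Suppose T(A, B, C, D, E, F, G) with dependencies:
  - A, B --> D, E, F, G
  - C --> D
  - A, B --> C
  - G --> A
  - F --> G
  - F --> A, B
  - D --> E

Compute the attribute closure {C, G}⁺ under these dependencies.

Start with {C, G}.
C --> D applies; add {D} → now {C, D, G}.
G --> A applies; add {A} → now {A, C, D, G}.
D --> E applies; add {E} → now {A, C, D, E, G}.
No further FD applies.

{A, C, D, E, G}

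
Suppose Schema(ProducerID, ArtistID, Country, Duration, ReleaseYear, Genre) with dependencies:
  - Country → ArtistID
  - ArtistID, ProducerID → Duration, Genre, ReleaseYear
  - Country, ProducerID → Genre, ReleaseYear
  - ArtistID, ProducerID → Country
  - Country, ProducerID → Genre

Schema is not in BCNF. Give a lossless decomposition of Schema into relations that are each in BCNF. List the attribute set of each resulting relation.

{ArtistID, Country}; {Country, Duration, Genre, ProducerID, ReleaseYear}

Candidate keys of the original relation: {ArtistID, ProducerID}, {Country, ProducerID}.
Within {ArtistID, Country, Duration, Genre, ProducerID, ReleaseYear}: {Country}⁺ ∩ {ArtistID, Country, Duration, Genre, ProducerID, ReleaseYear} = {ArtistID, Country}, not the whole set, so Country → ArtistID violates BCNF; decompose into {ArtistID, Country} and {Country, Duration, Genre, ProducerID, ReleaseYear}.
{ArtistID, Country} has no BCNF violation.
{Country, Duration, Genre, ProducerID, ReleaseYear} has no BCNF violation.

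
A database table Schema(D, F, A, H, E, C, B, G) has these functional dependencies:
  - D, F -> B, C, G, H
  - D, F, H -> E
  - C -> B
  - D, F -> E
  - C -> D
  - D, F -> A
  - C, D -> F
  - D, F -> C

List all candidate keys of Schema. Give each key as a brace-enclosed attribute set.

{C}⁺ = {A, B, C, D, E, F, G, H}, which is every attribute, so {C} is a candidate key.
{D, F}⁺ = {A, B, C, D, E, F, G, H}, which is every attribute, so {D, F} is a candidate key.
No proper subset of any of these is a key, and no other minimal superkey exists.

{C}, {D, F}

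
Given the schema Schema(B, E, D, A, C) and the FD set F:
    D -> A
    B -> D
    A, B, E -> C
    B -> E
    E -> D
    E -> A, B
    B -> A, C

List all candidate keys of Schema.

{B}, {E}

{B}⁺ = {A, B, C, D, E}, which is every attribute, so {B} is a candidate key.
{E}⁺ = {A, B, C, D, E}, which is every attribute, so {E} is a candidate key.
No proper subset of any of these is a key, and no other minimal superkey exists.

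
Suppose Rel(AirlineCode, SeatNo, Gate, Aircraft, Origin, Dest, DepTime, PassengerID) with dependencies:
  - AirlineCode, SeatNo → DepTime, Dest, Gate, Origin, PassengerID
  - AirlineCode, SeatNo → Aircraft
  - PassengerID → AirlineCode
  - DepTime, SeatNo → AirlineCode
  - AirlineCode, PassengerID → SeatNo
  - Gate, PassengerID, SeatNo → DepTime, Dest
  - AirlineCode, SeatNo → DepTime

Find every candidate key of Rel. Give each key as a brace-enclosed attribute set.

{AirlineCode, SeatNo}, {DepTime, SeatNo}, {PassengerID}

{PassengerID}⁺ = {Aircraft, AirlineCode, DepTime, Dest, Gate, Origin, PassengerID, SeatNo}, which is every attribute, so {PassengerID} is a candidate key.
{AirlineCode, SeatNo}⁺ = {Aircraft, AirlineCode, DepTime, Dest, Gate, Origin, PassengerID, SeatNo}, which is every attribute, so {AirlineCode, SeatNo} is a candidate key.
{DepTime, SeatNo}⁺ = {Aircraft, AirlineCode, DepTime, Dest, Gate, Origin, PassengerID, SeatNo}, which is every attribute, so {DepTime, SeatNo} is a candidate key.
Any other superkey properly contains one of these, so there are no further candidate keys.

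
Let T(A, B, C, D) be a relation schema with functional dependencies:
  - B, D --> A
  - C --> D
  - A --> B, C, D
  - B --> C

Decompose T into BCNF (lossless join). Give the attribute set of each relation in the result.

{A, B, C}; {C, D}

Candidate keys of the original relation: {A}, {B}.
In {A, B, C, D}, {C} is not a superkey ({C}⁺ restricted to this set is {C, D}), so split on C --> D into {C, D} and {A, B, C}.
{C, D}: every determinant is a superkey — BCNF.
{A, B, C}: every determinant is a superkey — BCNF.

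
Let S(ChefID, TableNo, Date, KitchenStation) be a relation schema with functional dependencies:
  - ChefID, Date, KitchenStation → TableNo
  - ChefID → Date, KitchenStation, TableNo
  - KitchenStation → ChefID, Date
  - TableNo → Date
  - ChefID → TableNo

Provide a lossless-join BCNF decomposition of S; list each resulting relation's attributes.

Candidate keys of the original relation: {ChefID}, {KitchenStation}.
Within {ChefID, Date, KitchenStation, TableNo}: {TableNo}⁺ ∩ {ChefID, Date, KitchenStation, TableNo} = {Date, TableNo}, not the whole set, so TableNo → Date violates BCNF; decompose into {Date, TableNo} and {ChefID, KitchenStation, TableNo}.
{Date, TableNo}: every determinant is a superkey — BCNF.
{ChefID, KitchenStation, TableNo}: every determinant is a superkey — BCNF.

{ChefID, KitchenStation, TableNo}; {Date, TableNo}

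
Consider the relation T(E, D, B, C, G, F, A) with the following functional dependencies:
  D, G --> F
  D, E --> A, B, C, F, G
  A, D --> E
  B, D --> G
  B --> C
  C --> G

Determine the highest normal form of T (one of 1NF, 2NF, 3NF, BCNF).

2NF

Candidate keys: {A, D}, {D, E}. Prime attributes: {A, D, E}.
D, G --> F: {D, G}⁺ = {D, F, G}, which is not all of the attributes, so the left side is not a superkey — BCNF is violated.
D, G --> F determines the non-prime attribute {F} from a non-superkey — 3NF is violated.
No proper subset of a key has a non-prime attribute in its closure, so there is no partial dependency; 2NF holds.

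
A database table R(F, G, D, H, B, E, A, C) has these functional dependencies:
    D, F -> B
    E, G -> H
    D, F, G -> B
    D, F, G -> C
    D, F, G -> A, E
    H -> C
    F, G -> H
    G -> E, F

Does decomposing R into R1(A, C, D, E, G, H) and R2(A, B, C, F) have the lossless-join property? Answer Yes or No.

No

R1 ∩ R2 = {A, C}; its closure under F is {A, C}.
The closure covers neither R1 nor R2 entirely; the join is not lossless.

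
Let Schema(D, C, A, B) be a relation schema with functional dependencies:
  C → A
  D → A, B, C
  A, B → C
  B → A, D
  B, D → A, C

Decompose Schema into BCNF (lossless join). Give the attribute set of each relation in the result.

Candidate keys of the original relation: {B}, {D}.
{A, B, C, D}: {C} determines {A, C} here but is not a superkey — split on C → A, giving {A, C} and {B, C, D}.
{A, C} has no BCNF violation.
{B, C, D} has no BCNF violation.

{A, C}; {B, C, D}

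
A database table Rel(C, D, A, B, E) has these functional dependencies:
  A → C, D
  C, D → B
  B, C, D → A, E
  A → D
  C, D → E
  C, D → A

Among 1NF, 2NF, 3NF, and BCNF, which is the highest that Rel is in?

Candidate keys: {A}, {C, D}. Prime attributes: {A, C, D}.
Each dependency's left side is a superkey — BCNF holds.

BCNF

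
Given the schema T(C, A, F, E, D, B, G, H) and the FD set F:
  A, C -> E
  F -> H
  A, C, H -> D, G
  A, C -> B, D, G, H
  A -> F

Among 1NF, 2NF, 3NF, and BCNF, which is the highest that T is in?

Candidate key: {A, C}. Prime attributes: {A, C}.
F -> H breaks BCNF: {F}⁺ = {F, H}, so {F} is not a superkey.
Because {H} is non-prime and the left side of F -> H is not a superkey, the relation is not in 3NF.
The proper key subset {A} of {A, C} determines non-prime {F, H}, so the relation is not even in 2NF.

1NF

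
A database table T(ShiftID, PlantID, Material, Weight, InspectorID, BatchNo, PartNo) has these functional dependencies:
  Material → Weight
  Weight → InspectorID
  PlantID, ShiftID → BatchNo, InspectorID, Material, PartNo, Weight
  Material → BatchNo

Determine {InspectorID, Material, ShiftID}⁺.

Start with {InspectorID, Material, ShiftID}.
Material → Weight applies; add {Weight} → now {InspectorID, Material, ShiftID, Weight}.
Material → BatchNo applies; add {BatchNo} → now {BatchNo, InspectorID, Material, ShiftID, Weight}.
No further FD applies.

{BatchNo, InspectorID, Material, ShiftID, Weight}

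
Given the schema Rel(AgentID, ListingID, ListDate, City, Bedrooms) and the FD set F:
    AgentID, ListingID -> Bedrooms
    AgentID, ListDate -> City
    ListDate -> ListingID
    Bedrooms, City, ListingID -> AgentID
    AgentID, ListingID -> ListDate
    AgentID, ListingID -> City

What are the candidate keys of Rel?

{AgentID, ListDate}, {AgentID, ListingID}, {Bedrooms, City, ListDate}, {Bedrooms, City, ListingID}

{AgentID, ListDate} is a candidate key since {AgentID, ListDate}⁺ = {AgentID, Bedrooms, City, ListDate, ListingID} covers every attribute.
{AgentID, ListingID} is a candidate key since {AgentID, ListingID}⁺ = {AgentID, Bedrooms, City, ListDate, ListingID} covers every attribute.
{Bedrooms, City, ListDate} is a candidate key since {Bedrooms, City, ListDate}⁺ = {AgentID, Bedrooms, City, ListDate, ListingID} covers every attribute.
{Bedrooms, City, ListingID} is a candidate key since {Bedrooms, City, ListingID}⁺ = {AgentID, Bedrooms, City, ListDate, ListingID} covers every attribute.
No proper subset of any of these is a key, and no other minimal superkey exists.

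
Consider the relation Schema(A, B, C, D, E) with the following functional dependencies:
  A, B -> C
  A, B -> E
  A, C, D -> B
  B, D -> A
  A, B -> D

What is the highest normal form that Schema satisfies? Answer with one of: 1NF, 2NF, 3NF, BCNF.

Candidate keys: {A, B}, {A, C, D}, {B, D}. Prime attributes: {A, B, C, D}.
Each dependency's left side is a superkey — BCNF holds.

BCNF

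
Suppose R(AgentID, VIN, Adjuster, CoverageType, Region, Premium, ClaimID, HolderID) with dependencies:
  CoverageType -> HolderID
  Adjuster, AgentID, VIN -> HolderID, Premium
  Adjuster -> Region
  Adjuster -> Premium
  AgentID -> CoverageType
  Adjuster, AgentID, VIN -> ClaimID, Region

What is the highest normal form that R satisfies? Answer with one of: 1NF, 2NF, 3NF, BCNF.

Candidate key: {Adjuster, AgentID, VIN}. Prime attributes: {Adjuster, AgentID, VIN}.
CoverageType -> HolderID breaks BCNF: {CoverageType}⁺ = {CoverageType, HolderID}, so {CoverageType} is not a superkey.
CoverageType -> HolderID has non-prime {HolderID} on the right and a non-superkey on the left, so 3NF fails.
The proper key subset {Adjuster} of {Adjuster, AgentID, VIN} determines non-prime {Premium, Region}, so the relation is not even in 2NF.

1NF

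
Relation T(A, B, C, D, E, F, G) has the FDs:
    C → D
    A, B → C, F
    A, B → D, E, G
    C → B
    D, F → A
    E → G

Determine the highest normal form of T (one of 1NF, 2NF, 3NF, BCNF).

2NF

Candidate keys: {A, B}, {A, C}, {B, D, F}, {C, F}. Prime attributes: {A, B, C, D, F}.
C → D: {C}⁺ = {B, C, D}, which is not all of the attributes, so the left side is not a superkey — BCNF is violated.
E → G has non-prime {G} on the right and a non-superkey on the left, so 3NF fails.
Checking every proper subset of each key, none determines a non-prime attribute — 2NF is satisfied.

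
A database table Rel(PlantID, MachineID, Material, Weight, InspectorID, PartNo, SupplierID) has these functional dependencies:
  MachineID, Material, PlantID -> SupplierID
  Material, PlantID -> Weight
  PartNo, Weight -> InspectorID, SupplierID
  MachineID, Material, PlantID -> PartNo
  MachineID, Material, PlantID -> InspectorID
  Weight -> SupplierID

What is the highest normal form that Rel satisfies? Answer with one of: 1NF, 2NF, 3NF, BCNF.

Candidate key: {MachineID, Material, PlantID}. Prime attributes: {MachineID, Material, PlantID}.
Material, PlantID -> Weight: {Material, PlantID}⁺ = {Material, PlantID, SupplierID, Weight}, which is not all of the attributes, so the left side is not a superkey — BCNF is violated.
Because {Weight} is non-prime and the left side of Material, PlantID -> Weight is not a superkey, the relation is not in 3NF.
{Material, PlantID} is a proper subset of the key {MachineID, Material, PlantID}, and {Material, PlantID}⁺ contains the non-prime attributes {SupplierID, Weight} — a partial dependency, so 2NF is violated.

1NF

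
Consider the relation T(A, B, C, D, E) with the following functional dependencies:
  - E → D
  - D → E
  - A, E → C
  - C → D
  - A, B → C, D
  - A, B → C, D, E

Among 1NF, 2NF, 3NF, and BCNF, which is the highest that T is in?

Candidate key: {A, B}. Prime attributes: {A, B}.
E → D: {E}⁺ = {D, E}, which is not all of the attributes, so the left side is not a superkey — BCNF is violated.
Because {D} is non-prime and the left side of E → D is not a superkey, the relation is not in 3NF.
No non-prime attribute depends on a proper subset of any candidate key, so 2NF holds.

2NF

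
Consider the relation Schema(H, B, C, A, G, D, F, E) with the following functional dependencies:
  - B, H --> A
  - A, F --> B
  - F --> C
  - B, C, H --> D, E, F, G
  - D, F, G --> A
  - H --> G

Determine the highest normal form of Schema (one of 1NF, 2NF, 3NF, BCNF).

Candidate keys: {A, F, H}, {B, C, H}, {B, F, H}, {D, F, H}. Prime attributes: {A, B, C, D, F, H}.
For B, H --> A we have {B, H}⁺ = {A, B, G, H}; {B, H} is not a superkey, so BCNF fails.
H --> G determines the non-prime attribute {G} from a non-superkey — 3NF is violated.
Since {H} ⊂ {A, F, H} and {H}⁺ ⊇ {G} with {G} non-prime, there is a partial dependency; 2NF fails.

1NF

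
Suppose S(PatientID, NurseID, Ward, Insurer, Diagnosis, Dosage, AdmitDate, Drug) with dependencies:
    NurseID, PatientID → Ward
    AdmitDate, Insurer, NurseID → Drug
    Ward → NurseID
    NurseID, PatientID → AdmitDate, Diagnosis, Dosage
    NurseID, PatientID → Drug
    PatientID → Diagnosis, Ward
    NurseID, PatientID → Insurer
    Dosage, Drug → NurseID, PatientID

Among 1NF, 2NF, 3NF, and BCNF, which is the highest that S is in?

Candidate keys: {AdmitDate, Dosage, Insurer, NurseID}, {AdmitDate, Dosage, Insurer, Ward}, {Dosage, Drug}, {PatientID}. Prime attributes: {AdmitDate, Dosage, Drug, Insurer, NurseID, PatientID, Ward}.
AdmitDate, Insurer, NurseID → Drug: {AdmitDate, Insurer, NurseID}⁺ = {AdmitDate, Drug, Insurer, NurseID}, which is not all of the attributes, so the left side is not a superkey — BCNF is violated.
But every attribute on its right side ({Drug}) is prime, and the same holds for every other non-superkey FD, so 3NF still holds.

3NF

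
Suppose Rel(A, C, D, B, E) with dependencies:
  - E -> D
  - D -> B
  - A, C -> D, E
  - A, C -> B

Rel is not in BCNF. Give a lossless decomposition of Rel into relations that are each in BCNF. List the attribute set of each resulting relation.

{A, C, E}; {B, D}; {D, E}

Candidate key of the original relation: {A, C}.
In {A, B, C, D, E}, {E} is not a superkey ({E}⁺ restricted to this set is {B, D, E}), so split on E -> B, D into {B, D, E} and {A, C, E}.
In {B, D, E}, {D} is not a superkey ({D}⁺ restricted to this set is {B, D}), so split on D -> B into {B, D} and {D, E}.
{B, D} has no BCNF violation.
{D, E} has no BCNF violation.
{A, C, E} has no BCNF violation.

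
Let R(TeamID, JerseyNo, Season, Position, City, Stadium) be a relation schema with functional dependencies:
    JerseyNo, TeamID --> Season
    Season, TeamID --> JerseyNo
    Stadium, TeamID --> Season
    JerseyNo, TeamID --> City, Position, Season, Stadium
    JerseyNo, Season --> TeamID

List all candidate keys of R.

{JerseyNo, Season}, {JerseyNo, TeamID}, {Season, TeamID}, {Stadium, TeamID}

Closure of {JerseyNo, Season} is {City, JerseyNo, Position, Season, Stadium, TeamID}, the whole schema; {JerseyNo, Season} is a candidate key.
Closure of {JerseyNo, TeamID} is {City, JerseyNo, Position, Season, Stadium, TeamID}, the whole schema; {JerseyNo, TeamID} is a candidate key.
Closure of {Season, TeamID} is {City, JerseyNo, Position, Season, Stadium, TeamID}, the whole schema; {Season, TeamID} is a candidate key.
Closure of {Stadium, TeamID} is {City, JerseyNo, Position, Season, Stadium, TeamID}, the whole schema; {Stadium, TeamID} is a candidate key.
These are minimal and exhaustive — every other superkey contains one of them.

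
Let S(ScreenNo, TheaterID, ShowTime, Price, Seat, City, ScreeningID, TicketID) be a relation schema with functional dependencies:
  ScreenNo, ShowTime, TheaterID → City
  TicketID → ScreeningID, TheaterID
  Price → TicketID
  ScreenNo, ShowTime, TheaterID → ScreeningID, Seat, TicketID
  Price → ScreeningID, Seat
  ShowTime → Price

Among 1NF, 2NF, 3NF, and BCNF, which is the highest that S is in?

1NF

Candidate key: {ScreenNo, ShowTime}. Prime attributes: {ScreenNo, ShowTime}.
For TicketID → ScreeningID, TheaterID we have {TicketID}⁺ = {ScreeningID, TheaterID, TicketID}; {TicketID} is not a superkey, so BCNF fails.
TicketID → ScreeningID, TheaterID determines the non-prime attributes {ScreeningID, TheaterID} from a non-superkey — 3NF is violated.
Since {ShowTime} ⊂ {ScreenNo, ShowTime} and {ShowTime}⁺ ⊇ {Price, ScreeningID, Seat, TheaterID, TicketID} with {Price, ScreeningID, Seat, TheaterID, TicketID} non-prime, there is a partial dependency; 2NF fails.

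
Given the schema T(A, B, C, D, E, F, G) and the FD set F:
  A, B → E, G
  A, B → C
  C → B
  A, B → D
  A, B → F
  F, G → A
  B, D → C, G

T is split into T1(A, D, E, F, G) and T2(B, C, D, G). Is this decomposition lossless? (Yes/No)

T1 ∩ T2 = {D, G}; its closure under F is {D, G}.
The closure covers neither T1 nor T2 entirely; the join is not lossless.

No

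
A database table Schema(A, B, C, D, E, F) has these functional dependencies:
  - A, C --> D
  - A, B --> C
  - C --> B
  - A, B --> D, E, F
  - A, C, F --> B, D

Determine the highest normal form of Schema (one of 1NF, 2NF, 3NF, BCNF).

3NF

Candidate keys: {A, B}, {A, C}. Prime attributes: {A, B, C}.
For C --> B we have {C}⁺ = {B, C}; {C} is not a superkey, so BCNF fails.
But every attribute on its right side ({B}) is prime, and the same holds for every other non-superkey FD, so 3NF still holds.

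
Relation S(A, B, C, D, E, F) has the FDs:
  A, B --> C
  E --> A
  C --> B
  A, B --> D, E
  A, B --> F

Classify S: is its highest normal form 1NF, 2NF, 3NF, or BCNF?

Candidate keys: {A, B}, {A, C}, {B, E}, {C, E}. Prime attributes: {A, B, C, E}.
E --> A breaks BCNF: {E}⁺ = {A, E}, so {E} is not a superkey.
Since {A} ⊆ prime attributes and every other non-superkey FD also has a prime right side, the schema is in 3NF.

3NF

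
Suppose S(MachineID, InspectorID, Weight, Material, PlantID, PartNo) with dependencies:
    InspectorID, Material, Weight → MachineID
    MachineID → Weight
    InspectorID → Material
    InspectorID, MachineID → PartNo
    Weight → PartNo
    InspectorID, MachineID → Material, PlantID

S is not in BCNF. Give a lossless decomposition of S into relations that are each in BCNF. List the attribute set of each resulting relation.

{InspectorID, MachineID, PlantID}; {InspectorID, Material}; {MachineID, Weight}; {PartNo, Weight}

Candidate keys of the original relation: {InspectorID, MachineID}, {InspectorID, Weight}.
In {InspectorID, MachineID, Material, PartNo, PlantID, Weight}, {MachineID} is not a superkey ({MachineID}⁺ restricted to this set is {MachineID, PartNo, Weight}), so split on MachineID → PartNo, Weight into {MachineID, PartNo, Weight} and {InspectorID, MachineID, Material, PlantID}.
In {MachineID, PartNo, Weight}, {Weight} is not a superkey ({Weight}⁺ restricted to this set is {PartNo, Weight}), so split on Weight → PartNo into {PartNo, Weight} and {MachineID, Weight}.
{PartNo, Weight}: every determinant is a superkey — BCNF.
{MachineID, Weight}: every determinant is a superkey — BCNF.
In {InspectorID, MachineID, Material, PlantID}, {InspectorID} is not a superkey ({InspectorID}⁺ restricted to this set is {InspectorID, Material}), so split on InspectorID → Material into {InspectorID, Material} and {InspectorID, MachineID, PlantID}.
{InspectorID, Material}: every determinant is a superkey — BCNF.
{InspectorID, MachineID, PlantID}: every determinant is a superkey — BCNF.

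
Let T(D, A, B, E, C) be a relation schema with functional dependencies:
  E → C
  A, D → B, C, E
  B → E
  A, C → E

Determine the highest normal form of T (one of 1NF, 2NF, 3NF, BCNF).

2NF

Candidate key: {A, D}. Prime attributes: {A, D}.
For E → C we have {E}⁺ = {C, E}; {E} is not a superkey, so BCNF fails.
E → C has non-prime {C} on the right and a non-superkey on the left, so 3NF fails.
No non-prime attribute depends on a proper subset of any candidate key, so 2NF holds.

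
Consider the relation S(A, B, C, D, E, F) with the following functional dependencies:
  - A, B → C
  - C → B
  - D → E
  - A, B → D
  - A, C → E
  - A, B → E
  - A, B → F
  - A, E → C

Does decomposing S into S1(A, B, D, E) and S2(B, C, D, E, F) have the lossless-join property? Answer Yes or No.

No

S1 ∩ S2 = {B, D, E}; its closure under F is {B, D, E}.
S1 ⊄ {B, D, E} and S2 ⊄ {B, D, E}, so the split is lossy.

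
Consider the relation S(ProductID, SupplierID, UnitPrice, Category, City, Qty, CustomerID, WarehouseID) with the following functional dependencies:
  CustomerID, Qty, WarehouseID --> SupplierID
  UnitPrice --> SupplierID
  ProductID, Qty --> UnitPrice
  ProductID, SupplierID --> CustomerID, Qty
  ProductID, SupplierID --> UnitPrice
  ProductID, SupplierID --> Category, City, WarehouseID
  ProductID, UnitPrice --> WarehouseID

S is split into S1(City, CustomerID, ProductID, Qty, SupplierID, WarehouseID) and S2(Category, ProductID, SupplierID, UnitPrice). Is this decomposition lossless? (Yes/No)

Common attributes: {ProductID, SupplierID}; their closure is {Category, City, CustomerID, ProductID, Qty, SupplierID, UnitPrice, WarehouseID}.
This includes all of S1, so the common attributes are a superkey of S1 — the join is lossless.

Yes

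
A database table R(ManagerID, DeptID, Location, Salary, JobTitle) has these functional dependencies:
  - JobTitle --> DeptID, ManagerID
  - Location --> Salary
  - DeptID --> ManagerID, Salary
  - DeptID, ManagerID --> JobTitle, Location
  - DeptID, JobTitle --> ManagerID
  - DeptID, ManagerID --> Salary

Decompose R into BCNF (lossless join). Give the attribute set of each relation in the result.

{DeptID, JobTitle, Location, ManagerID}; {Location, Salary}

Candidate keys of the original relation: {DeptID}, {JobTitle}.
Within {DeptID, JobTitle, Location, ManagerID, Salary}: {Location}⁺ ∩ {DeptID, JobTitle, Location, ManagerID, Salary} = {Location, Salary}, not the whole set, so Location --> Salary violates BCNF; decompose into {Location, Salary} and {DeptID, JobTitle, Location, ManagerID}.
{Location, Salary}: every determinant is a superkey — BCNF.
{DeptID, JobTitle, Location, ManagerID}: every determinant is a superkey — BCNF.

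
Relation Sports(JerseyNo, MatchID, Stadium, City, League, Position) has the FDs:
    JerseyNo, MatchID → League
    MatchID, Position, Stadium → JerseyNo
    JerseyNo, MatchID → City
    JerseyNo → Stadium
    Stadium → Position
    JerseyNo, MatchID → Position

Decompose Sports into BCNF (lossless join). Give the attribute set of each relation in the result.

Candidate keys of the original relation: {JerseyNo, MatchID}, {MatchID, Stadium}.
{City, JerseyNo, League, MatchID, Position, Stadium}: {JerseyNo} determines {JerseyNo, Position, Stadium} here but is not a superkey — split on JerseyNo → Position, Stadium, giving {JerseyNo, Position, Stadium} and {City, JerseyNo, League, MatchID}.
{JerseyNo, Position, Stadium}: {Stadium} determines {Position, Stadium} here but is not a superkey — split on Stadium → Position, giving {Position, Stadium} and {JerseyNo, Stadium}.
{Position, Stadium} is in BCNF.
{JerseyNo, Stadium} is in BCNF.
{City, JerseyNo, League, MatchID} is in BCNF.

{City, JerseyNo, League, MatchID}; {JerseyNo, Stadium}; {Position, Stadium}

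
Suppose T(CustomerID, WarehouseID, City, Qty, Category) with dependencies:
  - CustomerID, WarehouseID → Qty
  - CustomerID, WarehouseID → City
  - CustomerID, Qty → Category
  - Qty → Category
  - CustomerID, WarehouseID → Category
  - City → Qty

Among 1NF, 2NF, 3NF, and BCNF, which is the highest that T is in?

Candidate key: {CustomerID, WarehouseID}. Prime attributes: {CustomerID, WarehouseID}.
CustomerID, Qty → Category breaks BCNF: {CustomerID, Qty}⁺ = {Category, CustomerID, Qty}, so {CustomerID, Qty} is not a superkey.
CustomerID, Qty → Category determines the non-prime attribute {Category} from a non-superkey — 3NF is violated.
Checking every proper subset of each key, none determines a non-prime attribute — 2NF is satisfied.

2NF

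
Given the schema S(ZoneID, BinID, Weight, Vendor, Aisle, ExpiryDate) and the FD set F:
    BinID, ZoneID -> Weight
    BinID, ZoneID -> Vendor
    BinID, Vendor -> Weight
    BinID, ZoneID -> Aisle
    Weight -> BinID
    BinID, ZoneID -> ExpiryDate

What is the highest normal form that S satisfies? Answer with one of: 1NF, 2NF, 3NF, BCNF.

Candidate keys: {BinID, ZoneID}, {Weight, ZoneID}. Prime attributes: {BinID, Weight, ZoneID}.
BinID, Vendor -> Weight: {BinID, Vendor}⁺ = {BinID, Vendor, Weight}, which is not all of the attributes, so the left side is not a superkey — BCNF is violated.
But every attribute on its right side ({Weight}) is prime, and the same holds for every other non-superkey FD, so 3NF still holds.

3NF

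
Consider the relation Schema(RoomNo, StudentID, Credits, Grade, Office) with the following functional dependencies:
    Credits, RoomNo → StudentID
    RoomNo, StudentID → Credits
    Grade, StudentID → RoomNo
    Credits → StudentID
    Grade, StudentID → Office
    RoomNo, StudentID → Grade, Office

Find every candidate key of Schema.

{Credits, Grade}, {Credits, RoomNo}, {Grade, StudentID}, {RoomNo, StudentID}

{Credits, Grade} is a candidate key since {Credits, Grade}⁺ = {Credits, Grade, Office, RoomNo, StudentID} covers every attribute.
{Credits, RoomNo} is a candidate key since {Credits, RoomNo}⁺ = {Credits, Grade, Office, RoomNo, StudentID} covers every attribute.
{Grade, StudentID} is a candidate key since {Grade, StudentID}⁺ = {Credits, Grade, Office, RoomNo, StudentID} covers every attribute.
{RoomNo, StudentID} is a candidate key since {RoomNo, StudentID}⁺ = {Credits, Grade, Office, RoomNo, StudentID} covers every attribute.
Any other superkey properly contains one of these, so there are no further candidate keys.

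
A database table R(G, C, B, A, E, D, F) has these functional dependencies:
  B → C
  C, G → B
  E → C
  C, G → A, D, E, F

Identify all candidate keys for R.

{B, G}, {C, G}, {E, G}

No FD produces {G}, so it must be in every candidate key.
{B, G}⁺ = {A, B, C, D, E, F, G}, which is every attribute, so {B, G} is a candidate key.
{C, G}⁺ = {A, B, C, D, E, F, G}, which is every attribute, so {C, G} is a candidate key.
{E, G}⁺ = {A, B, C, D, E, F, G}, which is every attribute, so {E, G} is a candidate key.
Any other superkey properly contains one of these, so there are no further candidate keys.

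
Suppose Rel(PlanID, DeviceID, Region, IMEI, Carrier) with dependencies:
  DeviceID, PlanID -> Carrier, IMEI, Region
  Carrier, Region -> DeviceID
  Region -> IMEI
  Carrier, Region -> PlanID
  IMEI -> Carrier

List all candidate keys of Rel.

{DeviceID, PlanID}, {Region}

Closure of {Region} is {Carrier, DeviceID, IMEI, PlanID, Region}, the whole schema; {Region} is a candidate key.
Closure of {DeviceID, PlanID} is {Carrier, DeviceID, IMEI, PlanID, Region}, the whole schema; {DeviceID, PlanID} is a candidate key.
These are minimal and exhaustive — every other superkey contains one of them.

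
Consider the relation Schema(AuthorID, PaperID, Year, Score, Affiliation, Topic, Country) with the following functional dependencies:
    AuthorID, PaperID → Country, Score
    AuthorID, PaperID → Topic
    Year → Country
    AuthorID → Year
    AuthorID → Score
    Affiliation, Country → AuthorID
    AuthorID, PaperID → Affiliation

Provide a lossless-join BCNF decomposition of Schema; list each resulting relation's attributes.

{Affiliation, AuthorID, PaperID, Topic}; {AuthorID, Score, Year}; {Country, Year}

Candidate keys of the original relation: {Affiliation, Country, PaperID}, {Affiliation, PaperID, Year}, {AuthorID, PaperID}.
Within {Affiliation, AuthorID, Country, PaperID, Score, Topic, Year}: {Year}⁺ ∩ {Affiliation, AuthorID, Country, PaperID, Score, Topic, Year} = {Country, Year}, not the whole set, so Year → Country violates BCNF; decompose into {Country, Year} and {Affiliation, AuthorID, PaperID, Score, Topic, Year}.
{Country, Year} has no BCNF violation.
Within {Affiliation, AuthorID, PaperID, Score, Topic, Year}: {AuthorID}⁺ ∩ {Affiliation, AuthorID, PaperID, Score, Topic, Year} = {AuthorID, Score, Year}, not the whole set, so AuthorID → Score, Year violates BCNF; decompose into {AuthorID, Score, Year} and {Affiliation, AuthorID, PaperID, Topic}.
{AuthorID, Score, Year} has no BCNF violation.
{Affiliation, AuthorID, PaperID, Topic} has no BCNF violation.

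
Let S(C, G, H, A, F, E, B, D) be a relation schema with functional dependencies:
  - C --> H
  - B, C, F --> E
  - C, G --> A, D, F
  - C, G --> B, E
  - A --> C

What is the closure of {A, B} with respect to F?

{A, B, C, H}

Start with {A, B}.
A --> C applies; add {C} → now {A, B, C}.
C --> H applies; add {H} → now {A, B, C, H}.
No further FD applies.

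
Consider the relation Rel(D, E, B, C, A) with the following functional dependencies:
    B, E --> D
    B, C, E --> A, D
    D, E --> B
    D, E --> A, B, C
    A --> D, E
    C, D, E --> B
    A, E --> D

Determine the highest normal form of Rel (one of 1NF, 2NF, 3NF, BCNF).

Candidate keys: {A}, {B, E}, {D, E}. Prime attributes: {A, B, D, E}.
Every FD has a superkey on the left, so the relation is in BCNF.

BCNF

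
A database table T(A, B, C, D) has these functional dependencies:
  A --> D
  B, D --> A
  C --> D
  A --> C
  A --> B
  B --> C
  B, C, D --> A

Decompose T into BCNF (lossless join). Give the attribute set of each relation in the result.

Candidate keys of the original relation: {A}, {B}.
{A, B, C, D}: {C} determines {C, D} here but is not a superkey — split on C --> D, giving {C, D} and {A, B, C}.
{C, D}: every determinant is a superkey — BCNF.
{A, B, C}: every determinant is a superkey — BCNF.

{A, B, C}; {C, D}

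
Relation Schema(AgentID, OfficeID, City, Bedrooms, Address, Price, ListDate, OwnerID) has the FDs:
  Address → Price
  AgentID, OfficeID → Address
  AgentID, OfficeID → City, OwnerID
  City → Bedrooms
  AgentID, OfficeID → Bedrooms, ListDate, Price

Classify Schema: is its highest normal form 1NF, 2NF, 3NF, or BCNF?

Candidate key: {AgentID, OfficeID}. Prime attributes: {AgentID, OfficeID}.
Address → Price: {Address}⁺ = {Address, Price}, which is not all of the attributes, so the left side is not a superkey — BCNF is violated.
Address → Price has non-prime {Price} on the right and a non-superkey on the left, so 3NF fails.
No proper subset of a key has a non-prime attribute in its closure, so there is no partial dependency; 2NF holds.

2NF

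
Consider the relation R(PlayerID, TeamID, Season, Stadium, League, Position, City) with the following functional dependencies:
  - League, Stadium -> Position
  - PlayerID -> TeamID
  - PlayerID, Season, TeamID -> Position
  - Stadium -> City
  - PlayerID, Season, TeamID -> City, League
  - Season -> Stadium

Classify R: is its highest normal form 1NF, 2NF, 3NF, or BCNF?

1NF

Candidate key: {PlayerID, Season}. Prime attributes: {PlayerID, Season}.
League, Stadium -> Position: {League, Stadium}⁺ = {City, League, Position, Stadium}, which is not all of the attributes, so the left side is not a superkey — BCNF is violated.
League, Stadium -> Position determines the non-prime attribute {Position} from a non-superkey — 3NF is violated.
{PlayerID} is a proper subset of the key {PlayerID, Season}, and {PlayerID}⁺ contains the non-prime attribute {TeamID} — a partial dependency, so 2NF is violated.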